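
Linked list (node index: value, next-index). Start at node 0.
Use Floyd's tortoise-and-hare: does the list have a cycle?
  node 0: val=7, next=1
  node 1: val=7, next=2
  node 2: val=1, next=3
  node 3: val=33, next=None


Floyd's tortoise (slow, +1) and hare (fast, +2):
  init: slow=0, fast=0
  step 1: slow=1, fast=2
  step 2: fast 2->3->None, no cycle

Cycle: no


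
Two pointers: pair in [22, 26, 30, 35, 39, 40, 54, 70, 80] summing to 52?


lo=0(22)+hi=8(80)=102
lo=0(22)+hi=7(70)=92
lo=0(22)+hi=6(54)=76
lo=0(22)+hi=5(40)=62
lo=0(22)+hi=4(39)=61
lo=0(22)+hi=3(35)=57
lo=0(22)+hi=2(30)=52

Yes: 22+30=52


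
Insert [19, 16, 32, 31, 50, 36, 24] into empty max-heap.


Insert 19: [19]
Insert 16: [19, 16]
Insert 32: [32, 16, 19]
Insert 31: [32, 31, 19, 16]
Insert 50: [50, 32, 19, 16, 31]
Insert 36: [50, 32, 36, 16, 31, 19]
Insert 24: [50, 32, 36, 16, 31, 19, 24]

Final heap: [50, 32, 36, 16, 31, 19, 24]


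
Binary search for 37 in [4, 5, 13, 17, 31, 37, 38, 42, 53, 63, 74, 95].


Step 1: lo=0, hi=11, mid=5, val=37

Found at index 5


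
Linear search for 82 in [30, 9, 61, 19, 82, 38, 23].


i=0: 30!=82
i=1: 9!=82
i=2: 61!=82
i=3: 19!=82
i=4: 82==82 found!

Found at 4, 5 comps


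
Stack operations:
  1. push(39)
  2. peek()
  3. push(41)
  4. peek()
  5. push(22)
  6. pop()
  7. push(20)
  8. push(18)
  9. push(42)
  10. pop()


push(39) -> [39]
peek()->39
push(41) -> [39, 41]
peek()->41
push(22) -> [39, 41, 22]
pop()->22, [39, 41]
push(20) -> [39, 41, 20]
push(18) -> [39, 41, 20, 18]
push(42) -> [39, 41, 20, 18, 42]
pop()->42, [39, 41, 20, 18]

Final stack: [39, 41, 20, 18]


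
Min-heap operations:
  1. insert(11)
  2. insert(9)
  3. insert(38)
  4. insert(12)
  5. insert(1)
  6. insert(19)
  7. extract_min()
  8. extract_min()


insert(11) -> [11]
insert(9) -> [9, 11]
insert(38) -> [9, 11, 38]
insert(12) -> [9, 11, 38, 12]
insert(1) -> [1, 9, 38, 12, 11]
insert(19) -> [1, 9, 19, 12, 11, 38]
extract_min()->1, [9, 11, 19, 12, 38]
extract_min()->9, [11, 12, 19, 38]

Final heap: [11, 12, 19, 38]


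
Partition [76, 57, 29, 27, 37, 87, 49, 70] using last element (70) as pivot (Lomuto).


Pivot: 70
  57 <= 70: swap -> [57, 76, 29, 27, 37, 87, 49, 70]
  29 <= 70: swap -> [57, 29, 76, 27, 37, 87, 49, 70]
  27 <= 70: swap -> [57, 29, 27, 76, 37, 87, 49, 70]
  37 <= 70: swap -> [57, 29, 27, 37, 76, 87, 49, 70]
  49 <= 70: swap -> [57, 29, 27, 37, 49, 87, 76, 70]
Place pivot at 5: [57, 29, 27, 37, 49, 70, 76, 87]

Partitioned: [57, 29, 27, 37, 49, 70, 76, 87]


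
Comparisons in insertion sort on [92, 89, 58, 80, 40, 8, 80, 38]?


Algorithm: insertion sort
Input: [92, 89, 58, 80, 40, 8, 80, 38]
Sorted: [8, 38, 40, 58, 80, 80, 89, 92]

25


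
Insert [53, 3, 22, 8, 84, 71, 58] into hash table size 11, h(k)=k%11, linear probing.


Insert 53: h=9 -> slot 9
Insert 3: h=3 -> slot 3
Insert 22: h=0 -> slot 0
Insert 8: h=8 -> slot 8
Insert 84: h=7 -> slot 7
Insert 71: h=5 -> slot 5
Insert 58: h=3, 1 probes -> slot 4

Table: [22, None, None, 3, 58, 71, None, 84, 8, 53, None]


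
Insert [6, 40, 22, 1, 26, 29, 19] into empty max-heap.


Insert 6: [6]
Insert 40: [40, 6]
Insert 22: [40, 6, 22]
Insert 1: [40, 6, 22, 1]
Insert 26: [40, 26, 22, 1, 6]
Insert 29: [40, 26, 29, 1, 6, 22]
Insert 19: [40, 26, 29, 1, 6, 22, 19]

Final heap: [40, 26, 29, 1, 6, 22, 19]


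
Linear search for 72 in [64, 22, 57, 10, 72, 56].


i=0: 64!=72
i=1: 22!=72
i=2: 57!=72
i=3: 10!=72
i=4: 72==72 found!

Found at 4, 5 comps


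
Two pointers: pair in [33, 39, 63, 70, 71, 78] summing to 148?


lo=0(33)+hi=5(78)=111
lo=1(39)+hi=5(78)=117
lo=2(63)+hi=5(78)=141
lo=3(70)+hi=5(78)=148

Yes: 70+78=148


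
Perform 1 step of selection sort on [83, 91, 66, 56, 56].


Initial: [83, 91, 66, 56, 56]
Step 1: min=56 at 3
  Swap: [56, 91, 66, 83, 56]

After 1 step: [56, 91, 66, 83, 56]


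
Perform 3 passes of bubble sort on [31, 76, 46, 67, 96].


Initial: [31, 76, 46, 67, 96]
Pass 1: [31, 46, 67, 76, 96] (2 swaps)
Pass 2: [31, 46, 67, 76, 96] (0 swaps)
Pass 3: [31, 46, 67, 76, 96] (0 swaps)

After 3 passes: [31, 46, 67, 76, 96]


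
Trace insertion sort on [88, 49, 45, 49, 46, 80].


Initial: [88, 49, 45, 49, 46, 80]
Insert 49: [49, 88, 45, 49, 46, 80]
Insert 45: [45, 49, 88, 49, 46, 80]
Insert 49: [45, 49, 49, 88, 46, 80]
Insert 46: [45, 46, 49, 49, 88, 80]
Insert 80: [45, 46, 49, 49, 80, 88]

Sorted: [45, 46, 49, 49, 80, 88]


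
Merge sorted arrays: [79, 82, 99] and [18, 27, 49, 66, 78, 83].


Take 18 from B
Take 27 from B
Take 49 from B
Take 66 from B
Take 78 from B
Take 79 from A
Take 82 from A
Take 83 from B

Merged: [18, 27, 49, 66, 78, 79, 82, 83, 99]


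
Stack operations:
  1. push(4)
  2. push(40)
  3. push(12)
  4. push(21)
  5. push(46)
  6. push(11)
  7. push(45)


push(4) -> [4]
push(40) -> [4, 40]
push(12) -> [4, 40, 12]
push(21) -> [4, 40, 12, 21]
push(46) -> [4, 40, 12, 21, 46]
push(11) -> [4, 40, 12, 21, 46, 11]
push(45) -> [4, 40, 12, 21, 46, 11, 45]

Final stack: [4, 40, 12, 21, 46, 11, 45]


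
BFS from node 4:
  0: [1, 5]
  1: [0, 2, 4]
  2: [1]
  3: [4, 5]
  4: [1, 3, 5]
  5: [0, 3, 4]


Visit 4, enqueue [1, 3, 5]
Visit 1, enqueue [0, 2]
Visit 3, enqueue []
Visit 5, enqueue []
Visit 0, enqueue []
Visit 2, enqueue []

BFS order: [4, 1, 3, 5, 0, 2]


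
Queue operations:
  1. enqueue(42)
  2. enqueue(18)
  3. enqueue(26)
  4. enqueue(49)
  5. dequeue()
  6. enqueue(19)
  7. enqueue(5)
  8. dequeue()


enqueue(42) -> [42]
enqueue(18) -> [42, 18]
enqueue(26) -> [42, 18, 26]
enqueue(49) -> [42, 18, 26, 49]
dequeue()->42, [18, 26, 49]
enqueue(19) -> [18, 26, 49, 19]
enqueue(5) -> [18, 26, 49, 19, 5]
dequeue()->18, [26, 49, 19, 5]

Final queue: [26, 49, 19, 5]


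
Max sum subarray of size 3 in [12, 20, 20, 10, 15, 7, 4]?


[0:3]: 52
[1:4]: 50
[2:5]: 45
[3:6]: 32
[4:7]: 26

Max: 52 at [0:3]


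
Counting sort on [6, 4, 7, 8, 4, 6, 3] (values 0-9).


Input: [6, 4, 7, 8, 4, 6, 3]
Counts: [0, 0, 0, 1, 2, 0, 2, 1, 1, 0]

Sorted: [3, 4, 4, 6, 6, 7, 8]


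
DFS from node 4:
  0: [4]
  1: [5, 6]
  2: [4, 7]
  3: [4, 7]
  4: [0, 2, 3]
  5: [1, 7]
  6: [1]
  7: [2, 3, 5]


Visit 4, push [3, 2, 0]
Visit 0, push []
Visit 2, push [7]
Visit 7, push [5, 3]
Visit 3, push []
Visit 5, push [1]
Visit 1, push [6]
Visit 6, push []

DFS order: [4, 0, 2, 7, 3, 5, 1, 6]


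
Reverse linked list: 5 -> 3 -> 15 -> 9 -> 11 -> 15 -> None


Step 1: curr=5, set curr.next=prev(None) | reversed so far: 5
Step 2: curr=3, set curr.next=prev(5) | reversed so far: 3 -> 5
Step 3: curr=15, set curr.next=prev(3) | reversed so far: 15 -> 3 -> 5
Step 4: curr=9, set curr.next=prev(15) | reversed so far: 9 -> 15 -> 3 -> 5
Step 5: curr=11, set curr.next=prev(9) | reversed so far: 11 -> 9 -> 15 -> 3 -> 5
Step 6: curr=15, set curr.next=prev(11) | reversed so far: 15 -> 11 -> 9 -> 15 -> 3 -> 5

15 -> 11 -> 9 -> 15 -> 3 -> 5 -> None


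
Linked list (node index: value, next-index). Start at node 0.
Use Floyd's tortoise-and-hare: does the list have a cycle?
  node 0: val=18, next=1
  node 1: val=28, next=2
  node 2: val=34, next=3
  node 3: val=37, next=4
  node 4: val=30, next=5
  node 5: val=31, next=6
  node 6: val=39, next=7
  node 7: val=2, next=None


Floyd's tortoise (slow, +1) and hare (fast, +2):
  init: slow=0, fast=0
  step 1: slow=1, fast=2
  step 2: slow=2, fast=4
  step 3: slow=3, fast=6
  step 4: fast 6->7->None, no cycle

Cycle: no


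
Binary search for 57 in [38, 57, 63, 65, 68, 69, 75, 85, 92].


Step 1: lo=0, hi=8, mid=4, val=68
Step 2: lo=0, hi=3, mid=1, val=57

Found at index 1


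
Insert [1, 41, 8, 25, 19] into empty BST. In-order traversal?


Insert 1: root
Insert 41: R from 1
Insert 8: R from 1 -> L from 41
Insert 25: R from 1 -> L from 41 -> R from 8
Insert 19: R from 1 -> L from 41 -> R from 8 -> L from 25

In-order: [1, 8, 19, 25, 41]


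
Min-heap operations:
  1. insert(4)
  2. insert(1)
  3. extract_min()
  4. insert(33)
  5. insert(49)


insert(4) -> [4]
insert(1) -> [1, 4]
extract_min()->1, [4]
insert(33) -> [4, 33]
insert(49) -> [4, 33, 49]

Final heap: [4, 33, 49]


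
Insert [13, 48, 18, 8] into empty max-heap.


Insert 13: [13]
Insert 48: [48, 13]
Insert 18: [48, 13, 18]
Insert 8: [48, 13, 18, 8]

Final heap: [48, 13, 18, 8]


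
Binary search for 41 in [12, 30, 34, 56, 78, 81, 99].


Step 1: lo=0, hi=6, mid=3, val=56
Step 2: lo=0, hi=2, mid=1, val=30
Step 3: lo=2, hi=2, mid=2, val=34

Not found


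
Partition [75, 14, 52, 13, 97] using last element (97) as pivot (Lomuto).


Pivot: 97
  75 <= 97: advance i (no swap)
  14 <= 97: advance i (no swap)
  52 <= 97: advance i (no swap)
  13 <= 97: advance i (no swap)
Place pivot at 4: [75, 14, 52, 13, 97]

Partitioned: [75, 14, 52, 13, 97]


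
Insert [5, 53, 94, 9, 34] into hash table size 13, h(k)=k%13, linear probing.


Insert 5: h=5 -> slot 5
Insert 53: h=1 -> slot 1
Insert 94: h=3 -> slot 3
Insert 9: h=9 -> slot 9
Insert 34: h=8 -> slot 8

Table: [None, 53, None, 94, None, 5, None, None, 34, 9, None, None, None]


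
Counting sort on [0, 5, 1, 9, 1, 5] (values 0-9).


Input: [0, 5, 1, 9, 1, 5]
Counts: [1, 2, 0, 0, 0, 2, 0, 0, 0, 1]

Sorted: [0, 1, 1, 5, 5, 9]


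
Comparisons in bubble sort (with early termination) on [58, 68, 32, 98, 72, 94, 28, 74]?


Algorithm: bubble sort (with early termination)
Input: [58, 68, 32, 98, 72, 94, 28, 74]
Sorted: [28, 32, 58, 68, 72, 74, 94, 98]

28


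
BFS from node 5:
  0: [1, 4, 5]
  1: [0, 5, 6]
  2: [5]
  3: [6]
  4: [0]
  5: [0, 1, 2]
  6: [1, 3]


Visit 5, enqueue [0, 1, 2]
Visit 0, enqueue [4]
Visit 1, enqueue [6]
Visit 2, enqueue []
Visit 4, enqueue []
Visit 6, enqueue [3]
Visit 3, enqueue []

BFS order: [5, 0, 1, 2, 4, 6, 3]


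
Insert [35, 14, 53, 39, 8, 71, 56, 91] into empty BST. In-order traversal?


Insert 35: root
Insert 14: L from 35
Insert 53: R from 35
Insert 39: R from 35 -> L from 53
Insert 8: L from 35 -> L from 14
Insert 71: R from 35 -> R from 53
Insert 56: R from 35 -> R from 53 -> L from 71
Insert 91: R from 35 -> R from 53 -> R from 71

In-order: [8, 14, 35, 39, 53, 56, 71, 91]


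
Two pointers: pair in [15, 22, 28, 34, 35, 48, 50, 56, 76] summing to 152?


lo=0(15)+hi=8(76)=91
lo=1(22)+hi=8(76)=98
lo=2(28)+hi=8(76)=104
lo=3(34)+hi=8(76)=110
lo=4(35)+hi=8(76)=111
lo=5(48)+hi=8(76)=124
lo=6(50)+hi=8(76)=126
lo=7(56)+hi=8(76)=132

No pair found


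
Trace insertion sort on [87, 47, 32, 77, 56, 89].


Initial: [87, 47, 32, 77, 56, 89]
Insert 47: [47, 87, 32, 77, 56, 89]
Insert 32: [32, 47, 87, 77, 56, 89]
Insert 77: [32, 47, 77, 87, 56, 89]
Insert 56: [32, 47, 56, 77, 87, 89]
Insert 89: [32, 47, 56, 77, 87, 89]

Sorted: [32, 47, 56, 77, 87, 89]


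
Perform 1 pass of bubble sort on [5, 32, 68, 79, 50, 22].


Initial: [5, 32, 68, 79, 50, 22]
Pass 1: [5, 32, 68, 50, 22, 79] (2 swaps)

After 1 pass: [5, 32, 68, 50, 22, 79]


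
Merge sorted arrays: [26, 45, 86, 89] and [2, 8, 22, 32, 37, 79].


Take 2 from B
Take 8 from B
Take 22 from B
Take 26 from A
Take 32 from B
Take 37 from B
Take 45 from A
Take 79 from B

Merged: [2, 8, 22, 26, 32, 37, 45, 79, 86, 89]


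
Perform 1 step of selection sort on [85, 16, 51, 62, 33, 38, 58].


Initial: [85, 16, 51, 62, 33, 38, 58]
Step 1: min=16 at 1
  Swap: [16, 85, 51, 62, 33, 38, 58]

After 1 step: [16, 85, 51, 62, 33, 38, 58]


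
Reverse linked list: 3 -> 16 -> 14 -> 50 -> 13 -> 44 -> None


Step 1: curr=3, set curr.next=prev(None) | reversed so far: 3
Step 2: curr=16, set curr.next=prev(3) | reversed so far: 16 -> 3
Step 3: curr=14, set curr.next=prev(16) | reversed so far: 14 -> 16 -> 3
Step 4: curr=50, set curr.next=prev(14) | reversed so far: 50 -> 14 -> 16 -> 3
Step 5: curr=13, set curr.next=prev(50) | reversed so far: 13 -> 50 -> 14 -> 16 -> 3
Step 6: curr=44, set curr.next=prev(13) | reversed so far: 44 -> 13 -> 50 -> 14 -> 16 -> 3

44 -> 13 -> 50 -> 14 -> 16 -> 3 -> None


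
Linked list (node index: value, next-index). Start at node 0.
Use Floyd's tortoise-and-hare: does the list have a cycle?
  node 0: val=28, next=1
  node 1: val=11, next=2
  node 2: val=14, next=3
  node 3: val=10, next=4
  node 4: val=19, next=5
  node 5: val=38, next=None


Floyd's tortoise (slow, +1) and hare (fast, +2):
  init: slow=0, fast=0
  step 1: slow=1, fast=2
  step 2: slow=2, fast=4
  step 3: fast 4->5->None, no cycle

Cycle: no


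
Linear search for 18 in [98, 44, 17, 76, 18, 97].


i=0: 98!=18
i=1: 44!=18
i=2: 17!=18
i=3: 76!=18
i=4: 18==18 found!

Found at 4, 5 comps


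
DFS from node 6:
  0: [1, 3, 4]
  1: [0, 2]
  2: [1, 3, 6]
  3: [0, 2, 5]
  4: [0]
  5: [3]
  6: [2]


Visit 6, push [2]
Visit 2, push [3, 1]
Visit 1, push [0]
Visit 0, push [4, 3]
Visit 3, push [5]
Visit 5, push []
Visit 4, push []

DFS order: [6, 2, 1, 0, 3, 5, 4]


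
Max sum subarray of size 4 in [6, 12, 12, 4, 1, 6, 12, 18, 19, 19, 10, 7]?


[0:4]: 34
[1:5]: 29
[2:6]: 23
[3:7]: 23
[4:8]: 37
[5:9]: 55
[6:10]: 68
[7:11]: 66
[8:12]: 55

Max: 68 at [6:10]


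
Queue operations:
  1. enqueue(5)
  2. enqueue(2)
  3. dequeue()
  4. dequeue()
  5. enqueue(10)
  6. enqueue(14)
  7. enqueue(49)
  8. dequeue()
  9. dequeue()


enqueue(5) -> [5]
enqueue(2) -> [5, 2]
dequeue()->5, [2]
dequeue()->2, []
enqueue(10) -> [10]
enqueue(14) -> [10, 14]
enqueue(49) -> [10, 14, 49]
dequeue()->10, [14, 49]
dequeue()->14, [49]

Final queue: [49]


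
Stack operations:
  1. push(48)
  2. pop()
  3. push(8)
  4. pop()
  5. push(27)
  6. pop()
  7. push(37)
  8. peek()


push(48) -> [48]
pop()->48, []
push(8) -> [8]
pop()->8, []
push(27) -> [27]
pop()->27, []
push(37) -> [37]
peek()->37

Final stack: [37]


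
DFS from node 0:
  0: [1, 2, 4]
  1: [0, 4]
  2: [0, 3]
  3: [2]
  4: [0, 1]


Visit 0, push [4, 2, 1]
Visit 1, push [4]
Visit 4, push []
Visit 2, push [3]
Visit 3, push []

DFS order: [0, 1, 4, 2, 3]


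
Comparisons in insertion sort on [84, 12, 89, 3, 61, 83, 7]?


Algorithm: insertion sort
Input: [84, 12, 89, 3, 61, 83, 7]
Sorted: [3, 7, 12, 61, 83, 84, 89]

17


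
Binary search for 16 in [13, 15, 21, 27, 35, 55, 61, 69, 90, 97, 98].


Step 1: lo=0, hi=10, mid=5, val=55
Step 2: lo=0, hi=4, mid=2, val=21
Step 3: lo=0, hi=1, mid=0, val=13
Step 4: lo=1, hi=1, mid=1, val=15

Not found


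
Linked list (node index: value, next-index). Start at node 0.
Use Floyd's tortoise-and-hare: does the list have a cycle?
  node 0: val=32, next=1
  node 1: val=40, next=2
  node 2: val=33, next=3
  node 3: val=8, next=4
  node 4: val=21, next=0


Floyd's tortoise (slow, +1) and hare (fast, +2):
  init: slow=0, fast=0
  step 1: slow=1, fast=2
  step 2: slow=2, fast=4
  step 3: slow=3, fast=1
  step 4: slow=4, fast=3
  step 5: slow=0, fast=0
  slow == fast at node 0: cycle detected

Cycle: yes


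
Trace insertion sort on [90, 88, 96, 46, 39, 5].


Initial: [90, 88, 96, 46, 39, 5]
Insert 88: [88, 90, 96, 46, 39, 5]
Insert 96: [88, 90, 96, 46, 39, 5]
Insert 46: [46, 88, 90, 96, 39, 5]
Insert 39: [39, 46, 88, 90, 96, 5]
Insert 5: [5, 39, 46, 88, 90, 96]

Sorted: [5, 39, 46, 88, 90, 96]


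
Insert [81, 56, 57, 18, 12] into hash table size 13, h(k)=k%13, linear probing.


Insert 81: h=3 -> slot 3
Insert 56: h=4 -> slot 4
Insert 57: h=5 -> slot 5
Insert 18: h=5, 1 probes -> slot 6
Insert 12: h=12 -> slot 12

Table: [None, None, None, 81, 56, 57, 18, None, None, None, None, None, 12]


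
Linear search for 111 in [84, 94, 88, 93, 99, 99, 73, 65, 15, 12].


i=0: 84!=111
i=1: 94!=111
i=2: 88!=111
i=3: 93!=111
i=4: 99!=111
i=5: 99!=111
i=6: 73!=111
i=7: 65!=111
i=8: 15!=111
i=9: 12!=111

Not found, 10 comps


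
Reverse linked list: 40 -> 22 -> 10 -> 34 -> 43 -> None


Step 1: curr=40, set curr.next=prev(None) | reversed so far: 40
Step 2: curr=22, set curr.next=prev(40) | reversed so far: 22 -> 40
Step 3: curr=10, set curr.next=prev(22) | reversed so far: 10 -> 22 -> 40
Step 4: curr=34, set curr.next=prev(10) | reversed so far: 34 -> 10 -> 22 -> 40
Step 5: curr=43, set curr.next=prev(34) | reversed so far: 43 -> 34 -> 10 -> 22 -> 40

43 -> 34 -> 10 -> 22 -> 40 -> None


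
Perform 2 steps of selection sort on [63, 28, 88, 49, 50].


Initial: [63, 28, 88, 49, 50]
Step 1: min=28 at 1
  Swap: [28, 63, 88, 49, 50]
Step 2: min=49 at 3
  Swap: [28, 49, 88, 63, 50]

After 2 steps: [28, 49, 88, 63, 50]


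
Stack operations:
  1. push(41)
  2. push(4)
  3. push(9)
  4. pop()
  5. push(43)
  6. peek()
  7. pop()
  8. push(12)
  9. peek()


push(41) -> [41]
push(4) -> [41, 4]
push(9) -> [41, 4, 9]
pop()->9, [41, 4]
push(43) -> [41, 4, 43]
peek()->43
pop()->43, [41, 4]
push(12) -> [41, 4, 12]
peek()->12

Final stack: [41, 4, 12]


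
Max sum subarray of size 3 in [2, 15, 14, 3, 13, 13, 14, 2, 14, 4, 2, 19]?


[0:3]: 31
[1:4]: 32
[2:5]: 30
[3:6]: 29
[4:7]: 40
[5:8]: 29
[6:9]: 30
[7:10]: 20
[8:11]: 20
[9:12]: 25

Max: 40 at [4:7]


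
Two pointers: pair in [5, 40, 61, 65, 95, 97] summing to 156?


lo=0(5)+hi=5(97)=102
lo=1(40)+hi=5(97)=137
lo=2(61)+hi=5(97)=158
lo=2(61)+hi=4(95)=156

Yes: 61+95=156


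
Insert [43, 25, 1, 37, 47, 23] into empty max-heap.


Insert 43: [43]
Insert 25: [43, 25]
Insert 1: [43, 25, 1]
Insert 37: [43, 37, 1, 25]
Insert 47: [47, 43, 1, 25, 37]
Insert 23: [47, 43, 23, 25, 37, 1]

Final heap: [47, 43, 23, 25, 37, 1]


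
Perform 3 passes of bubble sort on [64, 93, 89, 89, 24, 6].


Initial: [64, 93, 89, 89, 24, 6]
Pass 1: [64, 89, 89, 24, 6, 93] (4 swaps)
Pass 2: [64, 89, 24, 6, 89, 93] (2 swaps)
Pass 3: [64, 24, 6, 89, 89, 93] (2 swaps)

After 3 passes: [64, 24, 6, 89, 89, 93]


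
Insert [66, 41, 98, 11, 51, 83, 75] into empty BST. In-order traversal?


Insert 66: root
Insert 41: L from 66
Insert 98: R from 66
Insert 11: L from 66 -> L from 41
Insert 51: L from 66 -> R from 41
Insert 83: R from 66 -> L from 98
Insert 75: R from 66 -> L from 98 -> L from 83

In-order: [11, 41, 51, 66, 75, 83, 98]


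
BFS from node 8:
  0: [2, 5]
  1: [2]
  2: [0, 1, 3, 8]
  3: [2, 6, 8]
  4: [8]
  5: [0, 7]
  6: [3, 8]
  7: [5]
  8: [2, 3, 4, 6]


Visit 8, enqueue [2, 3, 4, 6]
Visit 2, enqueue [0, 1]
Visit 3, enqueue []
Visit 4, enqueue []
Visit 6, enqueue []
Visit 0, enqueue [5]
Visit 1, enqueue []
Visit 5, enqueue [7]
Visit 7, enqueue []

BFS order: [8, 2, 3, 4, 6, 0, 1, 5, 7]


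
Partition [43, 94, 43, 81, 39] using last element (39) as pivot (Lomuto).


Pivot: 39
Place pivot at 0: [39, 94, 43, 81, 43]

Partitioned: [39, 94, 43, 81, 43]


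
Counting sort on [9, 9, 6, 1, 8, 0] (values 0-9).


Input: [9, 9, 6, 1, 8, 0]
Counts: [1, 1, 0, 0, 0, 0, 1, 0, 1, 2]

Sorted: [0, 1, 6, 8, 9, 9]


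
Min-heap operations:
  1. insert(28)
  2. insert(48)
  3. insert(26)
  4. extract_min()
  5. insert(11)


insert(28) -> [28]
insert(48) -> [28, 48]
insert(26) -> [26, 48, 28]
extract_min()->26, [28, 48]
insert(11) -> [11, 48, 28]

Final heap: [11, 48, 28]


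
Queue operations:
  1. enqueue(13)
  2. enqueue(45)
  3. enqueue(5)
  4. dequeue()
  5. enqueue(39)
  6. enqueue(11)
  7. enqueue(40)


enqueue(13) -> [13]
enqueue(45) -> [13, 45]
enqueue(5) -> [13, 45, 5]
dequeue()->13, [45, 5]
enqueue(39) -> [45, 5, 39]
enqueue(11) -> [45, 5, 39, 11]
enqueue(40) -> [45, 5, 39, 11, 40]

Final queue: [45, 5, 39, 11, 40]


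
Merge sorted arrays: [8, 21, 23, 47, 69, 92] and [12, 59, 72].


Take 8 from A
Take 12 from B
Take 21 from A
Take 23 from A
Take 47 from A
Take 59 from B
Take 69 from A
Take 72 from B

Merged: [8, 12, 21, 23, 47, 59, 69, 72, 92]


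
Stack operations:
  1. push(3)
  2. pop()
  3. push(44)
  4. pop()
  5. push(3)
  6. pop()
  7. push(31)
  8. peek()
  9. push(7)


push(3) -> [3]
pop()->3, []
push(44) -> [44]
pop()->44, []
push(3) -> [3]
pop()->3, []
push(31) -> [31]
peek()->31
push(7) -> [31, 7]

Final stack: [31, 7]


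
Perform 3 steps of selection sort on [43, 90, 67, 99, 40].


Initial: [43, 90, 67, 99, 40]
Step 1: min=40 at 4
  Swap: [40, 90, 67, 99, 43]
Step 2: min=43 at 4
  Swap: [40, 43, 67, 99, 90]
Step 3: min=67 at 2
  Swap: [40, 43, 67, 99, 90]

After 3 steps: [40, 43, 67, 99, 90]


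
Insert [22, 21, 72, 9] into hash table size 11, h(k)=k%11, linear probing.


Insert 22: h=0 -> slot 0
Insert 21: h=10 -> slot 10
Insert 72: h=6 -> slot 6
Insert 9: h=9 -> slot 9

Table: [22, None, None, None, None, None, 72, None, None, 9, 21]


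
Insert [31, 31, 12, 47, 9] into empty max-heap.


Insert 31: [31]
Insert 31: [31, 31]
Insert 12: [31, 31, 12]
Insert 47: [47, 31, 12, 31]
Insert 9: [47, 31, 12, 31, 9]

Final heap: [47, 31, 12, 31, 9]


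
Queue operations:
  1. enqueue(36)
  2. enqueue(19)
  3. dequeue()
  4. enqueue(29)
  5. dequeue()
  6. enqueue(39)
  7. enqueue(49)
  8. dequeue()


enqueue(36) -> [36]
enqueue(19) -> [36, 19]
dequeue()->36, [19]
enqueue(29) -> [19, 29]
dequeue()->19, [29]
enqueue(39) -> [29, 39]
enqueue(49) -> [29, 39, 49]
dequeue()->29, [39, 49]

Final queue: [39, 49]


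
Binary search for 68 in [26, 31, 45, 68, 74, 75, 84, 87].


Step 1: lo=0, hi=7, mid=3, val=68

Found at index 3


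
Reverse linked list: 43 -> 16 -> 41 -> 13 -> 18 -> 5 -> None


Step 1: curr=43, set curr.next=prev(None) | reversed so far: 43
Step 2: curr=16, set curr.next=prev(43) | reversed so far: 16 -> 43
Step 3: curr=41, set curr.next=prev(16) | reversed so far: 41 -> 16 -> 43
Step 4: curr=13, set curr.next=prev(41) | reversed so far: 13 -> 41 -> 16 -> 43
Step 5: curr=18, set curr.next=prev(13) | reversed so far: 18 -> 13 -> 41 -> 16 -> 43
Step 6: curr=5, set curr.next=prev(18) | reversed so far: 5 -> 18 -> 13 -> 41 -> 16 -> 43

5 -> 18 -> 13 -> 41 -> 16 -> 43 -> None


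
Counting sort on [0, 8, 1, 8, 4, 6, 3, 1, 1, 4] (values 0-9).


Input: [0, 8, 1, 8, 4, 6, 3, 1, 1, 4]
Counts: [1, 3, 0, 1, 2, 0, 1, 0, 2, 0]

Sorted: [0, 1, 1, 1, 3, 4, 4, 6, 8, 8]


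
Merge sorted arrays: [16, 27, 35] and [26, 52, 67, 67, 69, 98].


Take 16 from A
Take 26 from B
Take 27 from A
Take 35 from A

Merged: [16, 26, 27, 35, 52, 67, 67, 69, 98]


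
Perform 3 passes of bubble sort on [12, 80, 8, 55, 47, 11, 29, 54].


Initial: [12, 80, 8, 55, 47, 11, 29, 54]
Pass 1: [12, 8, 55, 47, 11, 29, 54, 80] (6 swaps)
Pass 2: [8, 12, 47, 11, 29, 54, 55, 80] (5 swaps)
Pass 3: [8, 12, 11, 29, 47, 54, 55, 80] (2 swaps)

After 3 passes: [8, 12, 11, 29, 47, 54, 55, 80]


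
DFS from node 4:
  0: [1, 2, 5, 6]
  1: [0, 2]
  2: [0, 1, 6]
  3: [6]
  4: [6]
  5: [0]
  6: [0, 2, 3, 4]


Visit 4, push [6]
Visit 6, push [3, 2, 0]
Visit 0, push [5, 2, 1]
Visit 1, push [2]
Visit 2, push []
Visit 5, push []
Visit 3, push []

DFS order: [4, 6, 0, 1, 2, 5, 3]


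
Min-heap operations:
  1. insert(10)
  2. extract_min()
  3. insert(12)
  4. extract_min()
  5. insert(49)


insert(10) -> [10]
extract_min()->10, []
insert(12) -> [12]
extract_min()->12, []
insert(49) -> [49]

Final heap: [49]


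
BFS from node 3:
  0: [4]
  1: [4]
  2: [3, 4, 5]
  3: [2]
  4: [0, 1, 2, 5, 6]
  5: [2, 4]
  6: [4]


Visit 3, enqueue [2]
Visit 2, enqueue [4, 5]
Visit 4, enqueue [0, 1, 6]
Visit 5, enqueue []
Visit 0, enqueue []
Visit 1, enqueue []
Visit 6, enqueue []

BFS order: [3, 2, 4, 5, 0, 1, 6]


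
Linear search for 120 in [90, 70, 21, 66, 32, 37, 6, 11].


i=0: 90!=120
i=1: 70!=120
i=2: 21!=120
i=3: 66!=120
i=4: 32!=120
i=5: 37!=120
i=6: 6!=120
i=7: 11!=120

Not found, 8 comps


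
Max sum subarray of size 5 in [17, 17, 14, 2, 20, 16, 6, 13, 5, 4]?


[0:5]: 70
[1:6]: 69
[2:7]: 58
[3:8]: 57
[4:9]: 60
[5:10]: 44

Max: 70 at [0:5]


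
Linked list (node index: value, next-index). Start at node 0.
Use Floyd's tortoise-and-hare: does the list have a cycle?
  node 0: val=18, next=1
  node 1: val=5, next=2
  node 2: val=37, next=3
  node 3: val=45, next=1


Floyd's tortoise (slow, +1) and hare (fast, +2):
  init: slow=0, fast=0
  step 1: slow=1, fast=2
  step 2: slow=2, fast=1
  step 3: slow=3, fast=3
  slow == fast at node 3: cycle detected

Cycle: yes


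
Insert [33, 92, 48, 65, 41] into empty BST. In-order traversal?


Insert 33: root
Insert 92: R from 33
Insert 48: R from 33 -> L from 92
Insert 65: R from 33 -> L from 92 -> R from 48
Insert 41: R from 33 -> L from 92 -> L from 48

In-order: [33, 41, 48, 65, 92]


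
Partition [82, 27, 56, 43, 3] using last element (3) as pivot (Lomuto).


Pivot: 3
Place pivot at 0: [3, 27, 56, 43, 82]

Partitioned: [3, 27, 56, 43, 82]


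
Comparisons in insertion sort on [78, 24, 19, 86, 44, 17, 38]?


Algorithm: insertion sort
Input: [78, 24, 19, 86, 44, 17, 38]
Sorted: [17, 19, 24, 38, 44, 78, 86]

16


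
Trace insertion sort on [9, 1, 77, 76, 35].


Initial: [9, 1, 77, 76, 35]
Insert 1: [1, 9, 77, 76, 35]
Insert 77: [1, 9, 77, 76, 35]
Insert 76: [1, 9, 76, 77, 35]
Insert 35: [1, 9, 35, 76, 77]

Sorted: [1, 9, 35, 76, 77]


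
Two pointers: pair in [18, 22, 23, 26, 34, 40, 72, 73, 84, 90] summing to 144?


lo=0(18)+hi=9(90)=108
lo=1(22)+hi=9(90)=112
lo=2(23)+hi=9(90)=113
lo=3(26)+hi=9(90)=116
lo=4(34)+hi=9(90)=124
lo=5(40)+hi=9(90)=130
lo=6(72)+hi=9(90)=162
lo=6(72)+hi=8(84)=156
lo=6(72)+hi=7(73)=145

No pair found


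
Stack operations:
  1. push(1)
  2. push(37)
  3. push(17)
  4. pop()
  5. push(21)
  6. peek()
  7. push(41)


push(1) -> [1]
push(37) -> [1, 37]
push(17) -> [1, 37, 17]
pop()->17, [1, 37]
push(21) -> [1, 37, 21]
peek()->21
push(41) -> [1, 37, 21, 41]

Final stack: [1, 37, 21, 41]


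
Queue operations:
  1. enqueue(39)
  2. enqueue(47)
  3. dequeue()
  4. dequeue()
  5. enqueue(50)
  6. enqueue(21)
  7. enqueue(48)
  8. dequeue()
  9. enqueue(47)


enqueue(39) -> [39]
enqueue(47) -> [39, 47]
dequeue()->39, [47]
dequeue()->47, []
enqueue(50) -> [50]
enqueue(21) -> [50, 21]
enqueue(48) -> [50, 21, 48]
dequeue()->50, [21, 48]
enqueue(47) -> [21, 48, 47]

Final queue: [21, 48, 47]


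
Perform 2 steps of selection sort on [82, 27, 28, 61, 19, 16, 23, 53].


Initial: [82, 27, 28, 61, 19, 16, 23, 53]
Step 1: min=16 at 5
  Swap: [16, 27, 28, 61, 19, 82, 23, 53]
Step 2: min=19 at 4
  Swap: [16, 19, 28, 61, 27, 82, 23, 53]

After 2 steps: [16, 19, 28, 61, 27, 82, 23, 53]


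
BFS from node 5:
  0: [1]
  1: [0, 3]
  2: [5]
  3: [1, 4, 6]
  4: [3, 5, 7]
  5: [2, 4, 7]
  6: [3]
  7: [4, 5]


Visit 5, enqueue [2, 4, 7]
Visit 2, enqueue []
Visit 4, enqueue [3]
Visit 7, enqueue []
Visit 3, enqueue [1, 6]
Visit 1, enqueue [0]
Visit 6, enqueue []
Visit 0, enqueue []

BFS order: [5, 2, 4, 7, 3, 1, 6, 0]


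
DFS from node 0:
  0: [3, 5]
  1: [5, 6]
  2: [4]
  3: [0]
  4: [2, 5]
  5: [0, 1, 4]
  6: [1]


Visit 0, push [5, 3]
Visit 3, push []
Visit 5, push [4, 1]
Visit 1, push [6]
Visit 6, push []
Visit 4, push [2]
Visit 2, push []

DFS order: [0, 3, 5, 1, 6, 4, 2]


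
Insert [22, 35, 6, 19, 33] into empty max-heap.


Insert 22: [22]
Insert 35: [35, 22]
Insert 6: [35, 22, 6]
Insert 19: [35, 22, 6, 19]
Insert 33: [35, 33, 6, 19, 22]

Final heap: [35, 33, 6, 19, 22]


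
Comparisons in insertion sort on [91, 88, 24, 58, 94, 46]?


Algorithm: insertion sort
Input: [91, 88, 24, 58, 94, 46]
Sorted: [24, 46, 58, 88, 91, 94]

12


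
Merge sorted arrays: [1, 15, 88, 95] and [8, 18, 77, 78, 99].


Take 1 from A
Take 8 from B
Take 15 from A
Take 18 from B
Take 77 from B
Take 78 from B
Take 88 from A
Take 95 from A

Merged: [1, 8, 15, 18, 77, 78, 88, 95, 99]


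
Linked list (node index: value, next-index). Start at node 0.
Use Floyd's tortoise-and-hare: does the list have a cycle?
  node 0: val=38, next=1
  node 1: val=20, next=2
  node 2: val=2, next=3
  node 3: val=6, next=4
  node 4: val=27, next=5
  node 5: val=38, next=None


Floyd's tortoise (slow, +1) and hare (fast, +2):
  init: slow=0, fast=0
  step 1: slow=1, fast=2
  step 2: slow=2, fast=4
  step 3: fast 4->5->None, no cycle

Cycle: no


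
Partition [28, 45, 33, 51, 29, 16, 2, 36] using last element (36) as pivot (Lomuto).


Pivot: 36
  28 <= 36: advance i (no swap)
  33 <= 36: swap -> [28, 33, 45, 51, 29, 16, 2, 36]
  29 <= 36: swap -> [28, 33, 29, 51, 45, 16, 2, 36]
  16 <= 36: swap -> [28, 33, 29, 16, 45, 51, 2, 36]
  2 <= 36: swap -> [28, 33, 29, 16, 2, 51, 45, 36]
Place pivot at 5: [28, 33, 29, 16, 2, 36, 45, 51]

Partitioned: [28, 33, 29, 16, 2, 36, 45, 51]


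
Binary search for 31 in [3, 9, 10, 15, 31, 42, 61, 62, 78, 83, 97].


Step 1: lo=0, hi=10, mid=5, val=42
Step 2: lo=0, hi=4, mid=2, val=10
Step 3: lo=3, hi=4, mid=3, val=15
Step 4: lo=4, hi=4, mid=4, val=31

Found at index 4


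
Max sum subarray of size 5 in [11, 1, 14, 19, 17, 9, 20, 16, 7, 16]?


[0:5]: 62
[1:6]: 60
[2:7]: 79
[3:8]: 81
[4:9]: 69
[5:10]: 68

Max: 81 at [3:8]


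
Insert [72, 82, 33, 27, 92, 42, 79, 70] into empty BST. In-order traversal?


Insert 72: root
Insert 82: R from 72
Insert 33: L from 72
Insert 27: L from 72 -> L from 33
Insert 92: R from 72 -> R from 82
Insert 42: L from 72 -> R from 33
Insert 79: R from 72 -> L from 82
Insert 70: L from 72 -> R from 33 -> R from 42

In-order: [27, 33, 42, 70, 72, 79, 82, 92]


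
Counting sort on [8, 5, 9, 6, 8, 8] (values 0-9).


Input: [8, 5, 9, 6, 8, 8]
Counts: [0, 0, 0, 0, 0, 1, 1, 0, 3, 1]

Sorted: [5, 6, 8, 8, 8, 9]


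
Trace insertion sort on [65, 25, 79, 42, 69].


Initial: [65, 25, 79, 42, 69]
Insert 25: [25, 65, 79, 42, 69]
Insert 79: [25, 65, 79, 42, 69]
Insert 42: [25, 42, 65, 79, 69]
Insert 69: [25, 42, 65, 69, 79]

Sorted: [25, 42, 65, 69, 79]


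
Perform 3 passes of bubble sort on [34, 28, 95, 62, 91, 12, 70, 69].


Initial: [34, 28, 95, 62, 91, 12, 70, 69]
Pass 1: [28, 34, 62, 91, 12, 70, 69, 95] (6 swaps)
Pass 2: [28, 34, 62, 12, 70, 69, 91, 95] (3 swaps)
Pass 3: [28, 34, 12, 62, 69, 70, 91, 95] (2 swaps)

After 3 passes: [28, 34, 12, 62, 69, 70, 91, 95]


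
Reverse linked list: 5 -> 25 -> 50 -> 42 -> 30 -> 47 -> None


Step 1: curr=5, set curr.next=prev(None) | reversed so far: 5
Step 2: curr=25, set curr.next=prev(5) | reversed so far: 25 -> 5
Step 3: curr=50, set curr.next=prev(25) | reversed so far: 50 -> 25 -> 5
Step 4: curr=42, set curr.next=prev(50) | reversed so far: 42 -> 50 -> 25 -> 5
Step 5: curr=30, set curr.next=prev(42) | reversed so far: 30 -> 42 -> 50 -> 25 -> 5
Step 6: curr=47, set curr.next=prev(30) | reversed so far: 47 -> 30 -> 42 -> 50 -> 25 -> 5

47 -> 30 -> 42 -> 50 -> 25 -> 5 -> None


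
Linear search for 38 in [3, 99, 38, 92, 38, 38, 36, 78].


i=0: 3!=38
i=1: 99!=38
i=2: 38==38 found!

Found at 2, 3 comps


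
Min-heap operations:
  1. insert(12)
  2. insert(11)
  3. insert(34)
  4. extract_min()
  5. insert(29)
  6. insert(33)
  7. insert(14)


insert(12) -> [12]
insert(11) -> [11, 12]
insert(34) -> [11, 12, 34]
extract_min()->11, [12, 34]
insert(29) -> [12, 34, 29]
insert(33) -> [12, 33, 29, 34]
insert(14) -> [12, 14, 29, 34, 33]

Final heap: [12, 14, 29, 34, 33]


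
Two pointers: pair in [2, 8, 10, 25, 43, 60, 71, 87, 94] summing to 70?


lo=0(2)+hi=8(94)=96
lo=0(2)+hi=7(87)=89
lo=0(2)+hi=6(71)=73
lo=0(2)+hi=5(60)=62
lo=1(8)+hi=5(60)=68
lo=2(10)+hi=5(60)=70

Yes: 10+60=70


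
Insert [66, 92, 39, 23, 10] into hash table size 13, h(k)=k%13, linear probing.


Insert 66: h=1 -> slot 1
Insert 92: h=1, 1 probes -> slot 2
Insert 39: h=0 -> slot 0
Insert 23: h=10 -> slot 10
Insert 10: h=10, 1 probes -> slot 11

Table: [39, 66, 92, None, None, None, None, None, None, None, 23, 10, None]


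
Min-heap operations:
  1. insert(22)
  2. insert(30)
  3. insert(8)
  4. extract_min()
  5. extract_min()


insert(22) -> [22]
insert(30) -> [22, 30]
insert(8) -> [8, 30, 22]
extract_min()->8, [22, 30]
extract_min()->22, [30]

Final heap: [30]


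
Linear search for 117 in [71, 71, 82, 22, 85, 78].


i=0: 71!=117
i=1: 71!=117
i=2: 82!=117
i=3: 22!=117
i=4: 85!=117
i=5: 78!=117

Not found, 6 comps


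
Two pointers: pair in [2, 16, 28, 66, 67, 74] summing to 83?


lo=0(2)+hi=5(74)=76
lo=1(16)+hi=5(74)=90
lo=1(16)+hi=4(67)=83

Yes: 16+67=83


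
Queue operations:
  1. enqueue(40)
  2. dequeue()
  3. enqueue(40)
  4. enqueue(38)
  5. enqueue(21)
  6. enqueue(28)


enqueue(40) -> [40]
dequeue()->40, []
enqueue(40) -> [40]
enqueue(38) -> [40, 38]
enqueue(21) -> [40, 38, 21]
enqueue(28) -> [40, 38, 21, 28]

Final queue: [40, 38, 21, 28]


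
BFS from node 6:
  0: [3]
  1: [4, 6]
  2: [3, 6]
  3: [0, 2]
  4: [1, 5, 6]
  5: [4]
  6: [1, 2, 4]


Visit 6, enqueue [1, 2, 4]
Visit 1, enqueue []
Visit 2, enqueue [3]
Visit 4, enqueue [5]
Visit 3, enqueue [0]
Visit 5, enqueue []
Visit 0, enqueue []

BFS order: [6, 1, 2, 4, 3, 5, 0]


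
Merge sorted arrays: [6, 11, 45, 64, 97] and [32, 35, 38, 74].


Take 6 from A
Take 11 from A
Take 32 from B
Take 35 from B
Take 38 from B
Take 45 from A
Take 64 from A
Take 74 from B

Merged: [6, 11, 32, 35, 38, 45, 64, 74, 97]


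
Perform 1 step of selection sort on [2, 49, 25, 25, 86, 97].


Initial: [2, 49, 25, 25, 86, 97]
Step 1: min=2 at 0
  Swap: [2, 49, 25, 25, 86, 97]

After 1 step: [2, 49, 25, 25, 86, 97]


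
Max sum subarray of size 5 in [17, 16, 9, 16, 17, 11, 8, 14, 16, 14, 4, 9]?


[0:5]: 75
[1:6]: 69
[2:7]: 61
[3:8]: 66
[4:9]: 66
[5:10]: 63
[6:11]: 56
[7:12]: 57

Max: 75 at [0:5]


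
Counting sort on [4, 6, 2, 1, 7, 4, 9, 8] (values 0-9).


Input: [4, 6, 2, 1, 7, 4, 9, 8]
Counts: [0, 1, 1, 0, 2, 0, 1, 1, 1, 1]

Sorted: [1, 2, 4, 4, 6, 7, 8, 9]


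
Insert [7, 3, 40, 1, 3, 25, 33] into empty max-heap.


Insert 7: [7]
Insert 3: [7, 3]
Insert 40: [40, 3, 7]
Insert 1: [40, 3, 7, 1]
Insert 3: [40, 3, 7, 1, 3]
Insert 25: [40, 3, 25, 1, 3, 7]
Insert 33: [40, 3, 33, 1, 3, 7, 25]

Final heap: [40, 3, 33, 1, 3, 7, 25]


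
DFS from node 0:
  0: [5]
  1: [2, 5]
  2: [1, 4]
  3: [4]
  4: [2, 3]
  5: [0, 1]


Visit 0, push [5]
Visit 5, push [1]
Visit 1, push [2]
Visit 2, push [4]
Visit 4, push [3]
Visit 3, push []

DFS order: [0, 5, 1, 2, 4, 3]


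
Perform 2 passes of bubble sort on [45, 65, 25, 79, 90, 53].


Initial: [45, 65, 25, 79, 90, 53]
Pass 1: [45, 25, 65, 79, 53, 90] (2 swaps)
Pass 2: [25, 45, 65, 53, 79, 90] (2 swaps)

After 2 passes: [25, 45, 65, 53, 79, 90]


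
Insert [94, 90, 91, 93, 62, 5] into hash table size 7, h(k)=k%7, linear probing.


Insert 94: h=3 -> slot 3
Insert 90: h=6 -> slot 6
Insert 91: h=0 -> slot 0
Insert 93: h=2 -> slot 2
Insert 62: h=6, 2 probes -> slot 1
Insert 5: h=5 -> slot 5

Table: [91, 62, 93, 94, None, 5, 90]


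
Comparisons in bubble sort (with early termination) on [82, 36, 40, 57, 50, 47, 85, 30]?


Algorithm: bubble sort (with early termination)
Input: [82, 36, 40, 57, 50, 47, 85, 30]
Sorted: [30, 36, 40, 47, 50, 57, 82, 85]

28


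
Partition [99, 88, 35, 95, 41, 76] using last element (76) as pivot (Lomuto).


Pivot: 76
  35 <= 76: swap -> [35, 88, 99, 95, 41, 76]
  41 <= 76: swap -> [35, 41, 99, 95, 88, 76]
Place pivot at 2: [35, 41, 76, 95, 88, 99]

Partitioned: [35, 41, 76, 95, 88, 99]


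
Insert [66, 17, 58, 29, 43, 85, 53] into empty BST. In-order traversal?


Insert 66: root
Insert 17: L from 66
Insert 58: L from 66 -> R from 17
Insert 29: L from 66 -> R from 17 -> L from 58
Insert 43: L from 66 -> R from 17 -> L from 58 -> R from 29
Insert 85: R from 66
Insert 53: L from 66 -> R from 17 -> L from 58 -> R from 29 -> R from 43

In-order: [17, 29, 43, 53, 58, 66, 85]


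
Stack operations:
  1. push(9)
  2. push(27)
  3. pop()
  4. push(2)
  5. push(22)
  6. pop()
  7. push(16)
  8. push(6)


push(9) -> [9]
push(27) -> [9, 27]
pop()->27, [9]
push(2) -> [9, 2]
push(22) -> [9, 2, 22]
pop()->22, [9, 2]
push(16) -> [9, 2, 16]
push(6) -> [9, 2, 16, 6]

Final stack: [9, 2, 16, 6]


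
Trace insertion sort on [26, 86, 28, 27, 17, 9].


Initial: [26, 86, 28, 27, 17, 9]
Insert 86: [26, 86, 28, 27, 17, 9]
Insert 28: [26, 28, 86, 27, 17, 9]
Insert 27: [26, 27, 28, 86, 17, 9]
Insert 17: [17, 26, 27, 28, 86, 9]
Insert 9: [9, 17, 26, 27, 28, 86]

Sorted: [9, 17, 26, 27, 28, 86]


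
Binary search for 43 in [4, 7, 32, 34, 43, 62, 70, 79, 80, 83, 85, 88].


Step 1: lo=0, hi=11, mid=5, val=62
Step 2: lo=0, hi=4, mid=2, val=32
Step 3: lo=3, hi=4, mid=3, val=34
Step 4: lo=4, hi=4, mid=4, val=43

Found at index 4


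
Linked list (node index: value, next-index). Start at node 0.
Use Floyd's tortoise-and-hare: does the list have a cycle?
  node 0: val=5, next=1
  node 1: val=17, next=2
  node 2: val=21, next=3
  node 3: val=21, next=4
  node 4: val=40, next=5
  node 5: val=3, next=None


Floyd's tortoise (slow, +1) and hare (fast, +2):
  init: slow=0, fast=0
  step 1: slow=1, fast=2
  step 2: slow=2, fast=4
  step 3: fast 4->5->None, no cycle

Cycle: no


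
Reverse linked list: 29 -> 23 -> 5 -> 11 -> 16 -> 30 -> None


Step 1: curr=29, set curr.next=prev(None) | reversed so far: 29
Step 2: curr=23, set curr.next=prev(29) | reversed so far: 23 -> 29
Step 3: curr=5, set curr.next=prev(23) | reversed so far: 5 -> 23 -> 29
Step 4: curr=11, set curr.next=prev(5) | reversed so far: 11 -> 5 -> 23 -> 29
Step 5: curr=16, set curr.next=prev(11) | reversed so far: 16 -> 11 -> 5 -> 23 -> 29
Step 6: curr=30, set curr.next=prev(16) | reversed so far: 30 -> 16 -> 11 -> 5 -> 23 -> 29

30 -> 16 -> 11 -> 5 -> 23 -> 29 -> None


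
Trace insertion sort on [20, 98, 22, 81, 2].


Initial: [20, 98, 22, 81, 2]
Insert 98: [20, 98, 22, 81, 2]
Insert 22: [20, 22, 98, 81, 2]
Insert 81: [20, 22, 81, 98, 2]
Insert 2: [2, 20, 22, 81, 98]

Sorted: [2, 20, 22, 81, 98]


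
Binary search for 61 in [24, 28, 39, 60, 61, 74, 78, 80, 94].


Step 1: lo=0, hi=8, mid=4, val=61

Found at index 4


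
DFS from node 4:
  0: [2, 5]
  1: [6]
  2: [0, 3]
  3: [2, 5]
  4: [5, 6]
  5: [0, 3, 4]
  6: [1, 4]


Visit 4, push [6, 5]
Visit 5, push [3, 0]
Visit 0, push [2]
Visit 2, push [3]
Visit 3, push []
Visit 6, push [1]
Visit 1, push []

DFS order: [4, 5, 0, 2, 3, 6, 1]


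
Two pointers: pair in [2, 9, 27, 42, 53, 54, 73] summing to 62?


lo=0(2)+hi=6(73)=75
lo=0(2)+hi=5(54)=56
lo=1(9)+hi=5(54)=63
lo=1(9)+hi=4(53)=62

Yes: 9+53=62


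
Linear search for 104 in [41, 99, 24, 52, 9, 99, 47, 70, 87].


i=0: 41!=104
i=1: 99!=104
i=2: 24!=104
i=3: 52!=104
i=4: 9!=104
i=5: 99!=104
i=6: 47!=104
i=7: 70!=104
i=8: 87!=104

Not found, 9 comps


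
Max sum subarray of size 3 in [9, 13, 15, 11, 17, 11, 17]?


[0:3]: 37
[1:4]: 39
[2:5]: 43
[3:6]: 39
[4:7]: 45

Max: 45 at [4:7]


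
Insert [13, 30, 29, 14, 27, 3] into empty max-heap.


Insert 13: [13]
Insert 30: [30, 13]
Insert 29: [30, 13, 29]
Insert 14: [30, 14, 29, 13]
Insert 27: [30, 27, 29, 13, 14]
Insert 3: [30, 27, 29, 13, 14, 3]

Final heap: [30, 27, 29, 13, 14, 3]


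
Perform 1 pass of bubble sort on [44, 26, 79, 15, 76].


Initial: [44, 26, 79, 15, 76]
Pass 1: [26, 44, 15, 76, 79] (3 swaps)

After 1 pass: [26, 44, 15, 76, 79]


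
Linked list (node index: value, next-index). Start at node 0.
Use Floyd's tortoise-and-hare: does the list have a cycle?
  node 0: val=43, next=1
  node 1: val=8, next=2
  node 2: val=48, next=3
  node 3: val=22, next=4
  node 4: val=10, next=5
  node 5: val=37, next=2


Floyd's tortoise (slow, +1) and hare (fast, +2):
  init: slow=0, fast=0
  step 1: slow=1, fast=2
  step 2: slow=2, fast=4
  step 3: slow=3, fast=2
  step 4: slow=4, fast=4
  slow == fast at node 4: cycle detected

Cycle: yes


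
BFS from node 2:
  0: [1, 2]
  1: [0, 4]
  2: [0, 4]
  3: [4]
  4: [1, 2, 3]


Visit 2, enqueue [0, 4]
Visit 0, enqueue [1]
Visit 4, enqueue [3]
Visit 1, enqueue []
Visit 3, enqueue []

BFS order: [2, 0, 4, 1, 3]


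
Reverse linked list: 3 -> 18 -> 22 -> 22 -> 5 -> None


Step 1: curr=3, set curr.next=prev(None) | reversed so far: 3
Step 2: curr=18, set curr.next=prev(3) | reversed so far: 18 -> 3
Step 3: curr=22, set curr.next=prev(18) | reversed so far: 22 -> 18 -> 3
Step 4: curr=22, set curr.next=prev(22) | reversed so far: 22 -> 22 -> 18 -> 3
Step 5: curr=5, set curr.next=prev(22) | reversed so far: 5 -> 22 -> 22 -> 18 -> 3

5 -> 22 -> 22 -> 18 -> 3 -> None


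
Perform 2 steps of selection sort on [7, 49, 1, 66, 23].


Initial: [7, 49, 1, 66, 23]
Step 1: min=1 at 2
  Swap: [1, 49, 7, 66, 23]
Step 2: min=7 at 2
  Swap: [1, 7, 49, 66, 23]

After 2 steps: [1, 7, 49, 66, 23]
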